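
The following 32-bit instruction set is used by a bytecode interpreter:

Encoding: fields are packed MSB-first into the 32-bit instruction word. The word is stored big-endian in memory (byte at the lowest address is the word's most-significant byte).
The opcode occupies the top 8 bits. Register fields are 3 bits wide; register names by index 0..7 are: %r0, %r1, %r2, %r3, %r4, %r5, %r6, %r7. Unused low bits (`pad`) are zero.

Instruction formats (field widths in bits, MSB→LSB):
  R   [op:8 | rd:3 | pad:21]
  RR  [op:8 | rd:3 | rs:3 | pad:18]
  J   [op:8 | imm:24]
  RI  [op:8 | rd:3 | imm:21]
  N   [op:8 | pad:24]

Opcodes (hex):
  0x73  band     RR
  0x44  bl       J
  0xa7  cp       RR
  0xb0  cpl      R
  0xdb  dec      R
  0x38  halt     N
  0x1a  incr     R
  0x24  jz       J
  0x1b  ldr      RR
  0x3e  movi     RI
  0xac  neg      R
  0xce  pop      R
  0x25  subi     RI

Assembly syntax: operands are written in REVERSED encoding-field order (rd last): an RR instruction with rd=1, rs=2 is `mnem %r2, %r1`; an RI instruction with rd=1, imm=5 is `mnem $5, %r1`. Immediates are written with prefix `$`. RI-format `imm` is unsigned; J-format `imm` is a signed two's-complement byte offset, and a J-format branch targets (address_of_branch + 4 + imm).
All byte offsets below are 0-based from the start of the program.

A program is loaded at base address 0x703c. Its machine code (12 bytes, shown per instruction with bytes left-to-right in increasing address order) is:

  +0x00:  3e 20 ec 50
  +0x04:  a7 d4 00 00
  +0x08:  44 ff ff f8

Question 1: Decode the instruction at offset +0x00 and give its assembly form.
movi $60496, %r1

off 0x00: read 3e 20 ec 50 as big → 0x3e20ec50
  op=0x3e20ec50>>24=0x3e ⇒ movi (RI)
  [23:21] rd=1 = %r1
  [20:0] imm=60496 = $60496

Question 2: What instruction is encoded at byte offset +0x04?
cp %r5, %r6

@+04  big-endian(a7 d4 00 00) = 0xa7d40000
  top 8b → 0xa7 → cp [RR]
  [23:21] rd=6 = %r6
  [20:18] rs=5 = %r5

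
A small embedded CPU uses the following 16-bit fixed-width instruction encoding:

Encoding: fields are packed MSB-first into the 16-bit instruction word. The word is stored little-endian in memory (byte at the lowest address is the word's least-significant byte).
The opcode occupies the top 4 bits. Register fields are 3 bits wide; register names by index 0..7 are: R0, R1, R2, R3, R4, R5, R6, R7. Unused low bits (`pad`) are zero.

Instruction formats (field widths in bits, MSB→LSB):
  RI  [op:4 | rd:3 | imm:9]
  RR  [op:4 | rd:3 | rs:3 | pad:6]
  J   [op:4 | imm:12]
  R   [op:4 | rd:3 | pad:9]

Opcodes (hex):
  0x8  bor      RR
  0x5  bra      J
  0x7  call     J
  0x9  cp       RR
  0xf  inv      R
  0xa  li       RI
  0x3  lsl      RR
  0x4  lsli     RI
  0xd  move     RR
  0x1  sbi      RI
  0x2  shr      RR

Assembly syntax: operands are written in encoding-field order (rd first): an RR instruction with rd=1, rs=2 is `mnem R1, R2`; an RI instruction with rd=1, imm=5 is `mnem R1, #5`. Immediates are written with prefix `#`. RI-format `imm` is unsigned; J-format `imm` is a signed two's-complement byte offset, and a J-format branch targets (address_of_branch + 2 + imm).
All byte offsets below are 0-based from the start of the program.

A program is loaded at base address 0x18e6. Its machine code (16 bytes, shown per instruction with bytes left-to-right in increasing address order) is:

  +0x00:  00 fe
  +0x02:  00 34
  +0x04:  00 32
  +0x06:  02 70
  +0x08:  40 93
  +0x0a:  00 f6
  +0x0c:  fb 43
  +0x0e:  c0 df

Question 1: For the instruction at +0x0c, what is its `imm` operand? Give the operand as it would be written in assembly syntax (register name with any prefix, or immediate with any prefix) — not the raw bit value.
#507

off 0x0c: read fb 43 as little → 0x43fb
  opcode bits[15:12]=0x4: lsli/RI
  [11:9] rd=1 = R1
  [8:0] imm=507 = #507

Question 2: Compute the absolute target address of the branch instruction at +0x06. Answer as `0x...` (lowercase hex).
0x18f0

@+06  little-endian(02 70) = 0x7002
  opcode bits[15:12]=0x7: call/J
  [11:0] imm=2 = #2
  target = base 0x18e6 + off 0x06 + 2 + imm 2 = 0x18f0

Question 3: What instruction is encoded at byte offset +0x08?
[08] 40 93 → 0x9340
  op=0x9340>>12=0x9 ⇒ cp (RR)
  rd: (w>>9)&0x7=0x1 → R1
  rs: (w>>6)&0x7=0x5 → R5

cp R1, R5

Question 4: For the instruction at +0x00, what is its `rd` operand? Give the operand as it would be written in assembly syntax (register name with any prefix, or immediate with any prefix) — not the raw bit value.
R7

+0x00: 00 fe ⇒ word 0xfe00 (little)
  opcode bits[15:12]=0xf: inv/R
  rd: (w>>9)&0x7=0x7 → R7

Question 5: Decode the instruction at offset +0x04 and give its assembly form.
off 0x04: read 00 32 as little → 0x3200
  opcode bits[15:12]=0x3: lsl/RR
  [11:9] rd=1 = R1
  [8:6] rs=0 = R0

lsl R1, R0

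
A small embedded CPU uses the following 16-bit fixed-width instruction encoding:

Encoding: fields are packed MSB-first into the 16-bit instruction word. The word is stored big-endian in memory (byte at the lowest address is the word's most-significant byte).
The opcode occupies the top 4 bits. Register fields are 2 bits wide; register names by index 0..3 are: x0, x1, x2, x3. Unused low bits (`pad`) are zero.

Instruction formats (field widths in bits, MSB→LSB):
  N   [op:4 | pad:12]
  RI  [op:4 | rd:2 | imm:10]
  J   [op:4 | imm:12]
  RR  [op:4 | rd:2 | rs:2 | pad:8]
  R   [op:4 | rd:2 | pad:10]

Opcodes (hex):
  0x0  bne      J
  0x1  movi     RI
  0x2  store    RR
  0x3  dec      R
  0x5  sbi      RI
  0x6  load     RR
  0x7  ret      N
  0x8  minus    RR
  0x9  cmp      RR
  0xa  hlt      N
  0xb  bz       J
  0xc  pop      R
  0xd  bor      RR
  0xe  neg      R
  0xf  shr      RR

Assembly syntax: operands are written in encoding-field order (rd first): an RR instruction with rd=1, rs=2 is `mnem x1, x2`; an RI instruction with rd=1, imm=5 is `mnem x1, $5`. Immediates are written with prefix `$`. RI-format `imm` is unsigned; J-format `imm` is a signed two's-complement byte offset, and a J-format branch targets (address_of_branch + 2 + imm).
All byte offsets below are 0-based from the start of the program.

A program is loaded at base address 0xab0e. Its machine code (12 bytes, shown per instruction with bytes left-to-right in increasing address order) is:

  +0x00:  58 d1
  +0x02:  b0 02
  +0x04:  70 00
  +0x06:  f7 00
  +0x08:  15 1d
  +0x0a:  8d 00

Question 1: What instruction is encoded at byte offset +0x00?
sbi x2, $209

[00] 58 d1 → 0x58d1
  opcode bits[15:12]=0x5: sbi/RI
  [11:10] rd=2 = x2
  [9:0] imm=209 = $209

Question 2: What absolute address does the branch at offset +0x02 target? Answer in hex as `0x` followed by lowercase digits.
0xab14

off 0x02: read b0 02 as big → 0xb002
  op=0xb002>>12=0xb ⇒ bz (J)
  [11:0] imm=2 = $2
  target = base 0xab0e + off 0x02 + 2 + imm 2 = 0xab14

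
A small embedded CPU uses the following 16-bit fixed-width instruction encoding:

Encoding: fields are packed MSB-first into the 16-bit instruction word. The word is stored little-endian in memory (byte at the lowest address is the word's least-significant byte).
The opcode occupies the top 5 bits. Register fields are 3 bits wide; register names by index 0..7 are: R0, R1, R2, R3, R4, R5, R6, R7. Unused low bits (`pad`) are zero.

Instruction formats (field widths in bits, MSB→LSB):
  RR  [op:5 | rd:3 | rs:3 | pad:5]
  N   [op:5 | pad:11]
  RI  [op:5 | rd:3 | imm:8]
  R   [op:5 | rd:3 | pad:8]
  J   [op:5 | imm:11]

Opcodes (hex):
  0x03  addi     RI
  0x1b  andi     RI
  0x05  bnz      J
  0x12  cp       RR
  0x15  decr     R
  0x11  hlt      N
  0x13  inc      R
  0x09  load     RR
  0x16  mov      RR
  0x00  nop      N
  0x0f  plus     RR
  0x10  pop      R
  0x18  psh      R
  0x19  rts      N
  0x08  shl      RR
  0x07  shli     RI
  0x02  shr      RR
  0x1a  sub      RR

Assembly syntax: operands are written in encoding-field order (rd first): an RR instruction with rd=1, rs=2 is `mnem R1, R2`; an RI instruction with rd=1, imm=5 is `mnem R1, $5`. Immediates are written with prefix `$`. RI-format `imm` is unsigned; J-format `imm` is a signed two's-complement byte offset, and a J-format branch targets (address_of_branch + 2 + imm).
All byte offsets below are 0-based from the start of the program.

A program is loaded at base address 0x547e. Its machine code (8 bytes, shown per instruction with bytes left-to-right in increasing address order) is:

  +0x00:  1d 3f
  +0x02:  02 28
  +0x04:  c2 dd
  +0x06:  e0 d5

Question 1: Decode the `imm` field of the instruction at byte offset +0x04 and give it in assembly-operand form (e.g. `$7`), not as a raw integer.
$194

[04] c2 dd → 0xddc2
  opcode bits[15:11]=0x1b: andi/RI
  [10:8] rd=5 = R5
  [7:0] imm=194 = $194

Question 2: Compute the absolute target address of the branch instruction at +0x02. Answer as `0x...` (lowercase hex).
@+02  little-endian(02 28) = 0x2802
  top 5b → 0x5 → bnz [J]
  imm@[10:0]=0x2 ⇒ $2
  target = base 0x547e + off 0x02 + 2 + imm 2 = 0x5484

0x5484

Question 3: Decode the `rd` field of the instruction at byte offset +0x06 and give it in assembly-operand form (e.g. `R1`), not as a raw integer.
@+06  little-endian(e0 d5) = 0xd5e0
  op=0xd5e0>>11=0x1a ⇒ sub (RR)
  rd@[10:8]=0x5 ⇒ R5
  rs@[7:5]=0x7 ⇒ R7

R5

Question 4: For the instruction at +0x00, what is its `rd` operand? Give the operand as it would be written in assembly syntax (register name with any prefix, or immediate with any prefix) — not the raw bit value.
R7

[00] 1d 3f → 0x3f1d
  op=0x3f1d>>11=0x7 ⇒ shli (RI)
  [10:8] rd=7 = R7
  [7:0] imm=29 = $29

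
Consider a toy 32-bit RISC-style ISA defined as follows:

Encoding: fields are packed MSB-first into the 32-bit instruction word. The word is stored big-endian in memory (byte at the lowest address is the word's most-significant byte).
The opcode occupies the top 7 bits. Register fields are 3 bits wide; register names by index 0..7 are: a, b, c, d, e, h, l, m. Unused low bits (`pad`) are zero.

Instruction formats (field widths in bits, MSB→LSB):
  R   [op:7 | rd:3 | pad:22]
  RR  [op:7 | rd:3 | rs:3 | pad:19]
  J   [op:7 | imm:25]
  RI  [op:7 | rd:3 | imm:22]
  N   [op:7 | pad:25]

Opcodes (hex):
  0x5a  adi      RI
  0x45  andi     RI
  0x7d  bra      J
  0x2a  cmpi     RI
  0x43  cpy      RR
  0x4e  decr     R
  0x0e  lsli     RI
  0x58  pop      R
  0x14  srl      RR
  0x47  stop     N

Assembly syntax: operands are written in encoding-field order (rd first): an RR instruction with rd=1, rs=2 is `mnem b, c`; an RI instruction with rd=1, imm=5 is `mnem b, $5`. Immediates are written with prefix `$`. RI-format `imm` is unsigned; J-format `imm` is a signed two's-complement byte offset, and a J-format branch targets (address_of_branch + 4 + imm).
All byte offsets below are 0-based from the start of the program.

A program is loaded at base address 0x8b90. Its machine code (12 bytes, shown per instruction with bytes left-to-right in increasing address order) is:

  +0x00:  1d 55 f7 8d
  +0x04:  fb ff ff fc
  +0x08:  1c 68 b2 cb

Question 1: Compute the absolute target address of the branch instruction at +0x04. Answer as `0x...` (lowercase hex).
+0x04: fb ff ff fc ⇒ word 0xfbfffffc (big)
  top 7b → 0x7d → bra [J]
  imm@[24:0]=0x1fffffc (s25→-4) ⇒ $-4
  target = base 0x8b90 + off 0x04 + 4 + imm -4 = 0x8b94

0x8b94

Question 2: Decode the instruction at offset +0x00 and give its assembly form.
lsli h, $1439629

[00] 1d 55 f7 8d → 0x1d55f78d
  opcode bits[31:25]=0xe: lsli/RI
  rd: (w>>22)&0x7=0x5 → h
  imm: (w>>0)&0x3fffff=0x15f78d → $1439629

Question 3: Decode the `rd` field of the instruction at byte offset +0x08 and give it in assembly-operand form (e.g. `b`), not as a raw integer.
off 0x08: read 1c 68 b2 cb as big → 0x1c68b2cb
  top 7b → 0xe → lsli [RI]
  rd: (w>>22)&0x7=0x1 → b
  imm: (w>>0)&0x3fffff=0x28b2cb → $2667211

b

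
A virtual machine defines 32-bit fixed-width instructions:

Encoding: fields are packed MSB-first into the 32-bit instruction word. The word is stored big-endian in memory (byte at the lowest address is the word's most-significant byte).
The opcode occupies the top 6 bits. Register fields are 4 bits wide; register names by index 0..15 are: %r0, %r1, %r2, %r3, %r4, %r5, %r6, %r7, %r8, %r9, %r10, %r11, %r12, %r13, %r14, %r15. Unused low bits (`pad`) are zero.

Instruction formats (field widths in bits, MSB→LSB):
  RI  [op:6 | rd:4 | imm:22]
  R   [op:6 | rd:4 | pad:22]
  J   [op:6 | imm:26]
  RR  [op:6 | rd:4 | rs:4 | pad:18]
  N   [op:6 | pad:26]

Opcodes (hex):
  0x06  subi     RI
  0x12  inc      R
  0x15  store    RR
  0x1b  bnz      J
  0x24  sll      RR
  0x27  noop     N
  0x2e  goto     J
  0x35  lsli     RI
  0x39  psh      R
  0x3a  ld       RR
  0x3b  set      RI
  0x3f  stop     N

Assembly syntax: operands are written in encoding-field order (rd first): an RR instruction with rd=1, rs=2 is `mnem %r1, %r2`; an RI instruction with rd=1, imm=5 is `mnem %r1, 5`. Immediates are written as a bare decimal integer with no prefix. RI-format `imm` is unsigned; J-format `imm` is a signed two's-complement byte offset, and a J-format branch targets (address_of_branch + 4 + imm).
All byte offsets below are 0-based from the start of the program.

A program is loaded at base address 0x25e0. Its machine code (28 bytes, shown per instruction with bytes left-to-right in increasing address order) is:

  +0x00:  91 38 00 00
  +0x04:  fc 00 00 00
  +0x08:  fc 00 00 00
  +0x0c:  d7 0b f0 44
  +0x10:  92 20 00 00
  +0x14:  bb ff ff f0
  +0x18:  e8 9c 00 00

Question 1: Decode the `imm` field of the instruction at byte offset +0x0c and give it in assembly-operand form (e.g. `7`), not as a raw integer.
off 0x0c: read d7 0b f0 44 as big → 0xd70bf044
  opcode bits[31:26]=0x35: lsli/RI
  [25:22] rd=12 = %r12
  [21:0] imm=782404 = 782404

782404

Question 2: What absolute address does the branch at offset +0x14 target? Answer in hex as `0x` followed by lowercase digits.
0x25e8

+0x14: bb ff ff f0 ⇒ word 0xbbfffff0 (big)
  op=0xbbfffff0>>26=0x2e ⇒ goto (J)
  [25:0] imm=67108848 (s26→-16) = -16
  target = base 0x25e0 + off 0x14 + 4 + imm -16 = 0x25e8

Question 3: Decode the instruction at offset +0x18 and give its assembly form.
ld %r2, %r7

off 0x18: read e8 9c 00 00 as big → 0xe89c0000
  opcode bits[31:26]=0x3a: ld/RR
  rd@[25:22]=0x2 ⇒ %r2
  rs@[21:18]=0x7 ⇒ %r7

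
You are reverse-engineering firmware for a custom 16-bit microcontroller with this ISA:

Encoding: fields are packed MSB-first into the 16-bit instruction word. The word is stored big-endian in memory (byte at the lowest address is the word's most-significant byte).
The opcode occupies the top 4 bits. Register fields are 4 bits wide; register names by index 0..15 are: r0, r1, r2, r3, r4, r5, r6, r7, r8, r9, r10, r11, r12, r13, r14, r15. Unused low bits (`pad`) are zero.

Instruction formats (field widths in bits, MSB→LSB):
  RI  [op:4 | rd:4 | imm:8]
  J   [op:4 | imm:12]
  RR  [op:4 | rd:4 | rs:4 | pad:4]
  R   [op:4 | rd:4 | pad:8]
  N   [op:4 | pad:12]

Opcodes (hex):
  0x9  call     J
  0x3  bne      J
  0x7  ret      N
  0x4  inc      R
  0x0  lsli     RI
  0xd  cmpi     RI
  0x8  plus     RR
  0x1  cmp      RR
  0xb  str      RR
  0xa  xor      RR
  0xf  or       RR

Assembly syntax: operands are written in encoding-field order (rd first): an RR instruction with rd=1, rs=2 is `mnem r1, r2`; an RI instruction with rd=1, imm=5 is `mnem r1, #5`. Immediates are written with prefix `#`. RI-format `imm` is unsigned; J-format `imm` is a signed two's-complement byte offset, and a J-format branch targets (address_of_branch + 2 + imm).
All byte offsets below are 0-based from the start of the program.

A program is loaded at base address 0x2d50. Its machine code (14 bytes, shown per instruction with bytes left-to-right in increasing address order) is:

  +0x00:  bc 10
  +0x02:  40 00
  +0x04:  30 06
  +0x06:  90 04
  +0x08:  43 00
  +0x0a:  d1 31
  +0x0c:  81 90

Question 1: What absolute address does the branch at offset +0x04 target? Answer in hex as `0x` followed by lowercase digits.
+0x04: 30 06 ⇒ word 0x3006 (big)
  op=0x3006>>12=0x3 ⇒ bne (J)
  imm: (w>>0)&0xfff=0x6 → #6
  target = base 0x2d50 + off 0x04 + 2 + imm 6 = 0x2d5c

0x2d5c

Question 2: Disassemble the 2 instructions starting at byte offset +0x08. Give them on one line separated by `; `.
inc r3; cmpi r1, #49

[08] 43 00 → 0x4300
  top 4b → 0x4 → inc [R]
  rd@[11:8]=0x3 ⇒ r3
[0a] d1 31 → 0xd131
  top 4b → 0xd → cmpi [RI]
  rd@[11:8]=0x1 ⇒ r1
  imm@[7:0]=0x31 ⇒ #49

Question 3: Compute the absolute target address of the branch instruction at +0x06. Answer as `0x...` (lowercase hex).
off 0x06: read 90 04 as big → 0x9004
  op=0x9004>>12=0x9 ⇒ call (J)
  [11:0] imm=4 = #4
  target = base 0x2d50 + off 0x06 + 2 + imm 4 = 0x2d5c

0x2d5c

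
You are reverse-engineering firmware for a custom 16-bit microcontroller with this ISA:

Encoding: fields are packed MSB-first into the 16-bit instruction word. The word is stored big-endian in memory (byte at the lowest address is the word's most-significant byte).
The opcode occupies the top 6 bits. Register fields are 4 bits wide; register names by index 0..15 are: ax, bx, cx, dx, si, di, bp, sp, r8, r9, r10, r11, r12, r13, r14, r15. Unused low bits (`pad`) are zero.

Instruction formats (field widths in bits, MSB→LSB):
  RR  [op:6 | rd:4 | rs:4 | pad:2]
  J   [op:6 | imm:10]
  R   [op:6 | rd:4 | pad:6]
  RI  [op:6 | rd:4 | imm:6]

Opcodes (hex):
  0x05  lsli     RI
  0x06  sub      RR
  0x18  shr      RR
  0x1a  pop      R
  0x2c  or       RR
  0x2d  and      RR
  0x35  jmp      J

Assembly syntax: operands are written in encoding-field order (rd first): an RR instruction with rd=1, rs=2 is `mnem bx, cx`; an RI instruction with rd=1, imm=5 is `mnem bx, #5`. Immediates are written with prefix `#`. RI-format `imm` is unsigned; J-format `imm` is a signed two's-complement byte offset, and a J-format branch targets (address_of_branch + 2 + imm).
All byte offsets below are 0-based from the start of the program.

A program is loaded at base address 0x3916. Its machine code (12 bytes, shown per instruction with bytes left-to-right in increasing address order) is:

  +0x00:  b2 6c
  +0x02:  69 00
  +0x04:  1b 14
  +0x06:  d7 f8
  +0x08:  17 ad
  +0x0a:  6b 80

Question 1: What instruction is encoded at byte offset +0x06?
+0x06: d7 f8 ⇒ word 0xd7f8 (big)
  op=0xd7f8>>10=0x35 ⇒ jmp (J)
  [9:0] imm=1016 (s10→-8) = #-8

jmp #-8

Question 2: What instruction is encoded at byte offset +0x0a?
pop r14

off 0x0a: read 6b 80 as big → 0x6b80
  op=0x6b80>>10=0x1a ⇒ pop (R)
  [9:6] rd=14 = r14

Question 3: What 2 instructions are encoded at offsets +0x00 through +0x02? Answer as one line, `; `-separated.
off 0x00: read b2 6c as big → 0xb26c
  top 6b → 0x2c → or [RR]
  [9:6] rd=9 = r9
  [5:2] rs=11 = r11
off 0x02: read 69 00 as big → 0x6900
  top 6b → 0x1a → pop [R]
  [9:6] rd=4 = si

or r9, r11; pop si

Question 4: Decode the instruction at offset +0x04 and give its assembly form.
sub r12, di

@+04  big-endian(1b 14) = 0x1b14
  top 6b → 0x6 → sub [RR]
  rd@[9:6]=0xc ⇒ r12
  rs@[5:2]=0x5 ⇒ di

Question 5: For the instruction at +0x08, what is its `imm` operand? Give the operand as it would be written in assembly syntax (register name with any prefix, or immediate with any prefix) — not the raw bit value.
#45

[08] 17 ad → 0x17ad
  opcode bits[15:10]=0x5: lsli/RI
  rd: (w>>6)&0xf=0xe → r14
  imm: (w>>0)&0x3f=0x2d → #45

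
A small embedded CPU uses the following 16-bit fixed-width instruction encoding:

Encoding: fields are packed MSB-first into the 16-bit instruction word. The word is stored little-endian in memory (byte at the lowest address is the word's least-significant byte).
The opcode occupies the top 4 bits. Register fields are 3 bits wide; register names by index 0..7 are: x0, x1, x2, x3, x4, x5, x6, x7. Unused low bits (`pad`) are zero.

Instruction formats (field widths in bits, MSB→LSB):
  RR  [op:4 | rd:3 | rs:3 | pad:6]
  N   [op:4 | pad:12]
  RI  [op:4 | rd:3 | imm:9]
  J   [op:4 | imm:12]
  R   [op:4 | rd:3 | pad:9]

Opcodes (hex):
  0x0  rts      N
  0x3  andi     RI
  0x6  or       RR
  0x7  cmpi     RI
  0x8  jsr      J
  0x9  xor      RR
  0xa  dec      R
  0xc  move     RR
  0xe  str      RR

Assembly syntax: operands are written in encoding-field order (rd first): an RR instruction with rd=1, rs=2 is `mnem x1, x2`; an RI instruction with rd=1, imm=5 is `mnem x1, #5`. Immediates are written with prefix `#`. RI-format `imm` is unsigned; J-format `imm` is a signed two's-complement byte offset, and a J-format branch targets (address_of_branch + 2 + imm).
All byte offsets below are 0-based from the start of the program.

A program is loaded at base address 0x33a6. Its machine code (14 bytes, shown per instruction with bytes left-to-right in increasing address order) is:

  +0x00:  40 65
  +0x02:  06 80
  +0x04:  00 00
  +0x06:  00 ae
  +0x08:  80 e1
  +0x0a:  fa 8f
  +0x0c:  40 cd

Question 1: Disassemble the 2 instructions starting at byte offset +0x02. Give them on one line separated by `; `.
+0x02: 06 80 ⇒ word 0x8006 (little)
  op=0x8006>>12=0x8 ⇒ jsr (J)
  imm: (w>>0)&0xfff=0x6 → #6
+0x04: 00 00 ⇒ word 0x0000 (little)
  op=0x0000>>12=0x0 ⇒ rts (N)

jsr #6; rts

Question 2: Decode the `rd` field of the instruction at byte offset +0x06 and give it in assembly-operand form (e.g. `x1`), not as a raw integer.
[06] 00 ae → 0xae00
  op=0xae00>>12=0xa ⇒ dec (R)
  [11:9] rd=7 = x7

x7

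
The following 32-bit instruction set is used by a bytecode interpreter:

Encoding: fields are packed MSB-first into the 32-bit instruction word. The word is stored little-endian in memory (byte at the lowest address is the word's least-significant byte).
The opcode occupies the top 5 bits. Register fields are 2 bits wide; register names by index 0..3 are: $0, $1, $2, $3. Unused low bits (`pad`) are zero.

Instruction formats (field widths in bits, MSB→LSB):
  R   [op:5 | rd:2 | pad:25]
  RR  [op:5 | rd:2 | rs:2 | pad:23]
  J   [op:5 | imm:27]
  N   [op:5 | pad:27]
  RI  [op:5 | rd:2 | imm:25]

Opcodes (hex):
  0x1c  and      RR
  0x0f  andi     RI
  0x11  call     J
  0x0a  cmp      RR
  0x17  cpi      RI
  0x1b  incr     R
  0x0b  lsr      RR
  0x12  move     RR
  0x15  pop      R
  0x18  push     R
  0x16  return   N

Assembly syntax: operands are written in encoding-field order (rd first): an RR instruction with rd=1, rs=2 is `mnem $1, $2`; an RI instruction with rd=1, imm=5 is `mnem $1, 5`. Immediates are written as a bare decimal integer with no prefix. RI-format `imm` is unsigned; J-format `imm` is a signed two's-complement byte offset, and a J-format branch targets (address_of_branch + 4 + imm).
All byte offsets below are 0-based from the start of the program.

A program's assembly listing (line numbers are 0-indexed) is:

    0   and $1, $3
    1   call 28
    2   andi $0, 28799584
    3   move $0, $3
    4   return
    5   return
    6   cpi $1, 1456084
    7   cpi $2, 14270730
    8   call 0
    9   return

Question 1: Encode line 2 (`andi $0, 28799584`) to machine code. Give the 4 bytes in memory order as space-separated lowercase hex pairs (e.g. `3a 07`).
60 72 b7 79

L2: andi op=0xf:5|rd=0:2|imm=28799584:25 ⇒ 0x79b77260 ⇒ little 60 72 b7 79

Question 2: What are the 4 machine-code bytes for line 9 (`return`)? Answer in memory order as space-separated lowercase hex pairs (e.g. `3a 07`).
line 9 (return): pack op=0x16:5|pad=0:27 = 0xb0000000; little→ 00 00 00 b0

00 00 00 b0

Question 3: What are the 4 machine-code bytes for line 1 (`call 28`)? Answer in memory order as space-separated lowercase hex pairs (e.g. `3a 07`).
1c 00 00 88

line 1 (call): pack op=0x11:5|imm=28:27 = 0x8800001c; little→ 1c 00 00 88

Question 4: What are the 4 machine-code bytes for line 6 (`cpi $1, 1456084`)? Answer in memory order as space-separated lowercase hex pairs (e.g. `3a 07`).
L6: cpi op=0x17:5|rd=1:2|imm=1456084:25 ⇒ 0xba1637d4 ⇒ little d4 37 16 ba

d4 37 16 ba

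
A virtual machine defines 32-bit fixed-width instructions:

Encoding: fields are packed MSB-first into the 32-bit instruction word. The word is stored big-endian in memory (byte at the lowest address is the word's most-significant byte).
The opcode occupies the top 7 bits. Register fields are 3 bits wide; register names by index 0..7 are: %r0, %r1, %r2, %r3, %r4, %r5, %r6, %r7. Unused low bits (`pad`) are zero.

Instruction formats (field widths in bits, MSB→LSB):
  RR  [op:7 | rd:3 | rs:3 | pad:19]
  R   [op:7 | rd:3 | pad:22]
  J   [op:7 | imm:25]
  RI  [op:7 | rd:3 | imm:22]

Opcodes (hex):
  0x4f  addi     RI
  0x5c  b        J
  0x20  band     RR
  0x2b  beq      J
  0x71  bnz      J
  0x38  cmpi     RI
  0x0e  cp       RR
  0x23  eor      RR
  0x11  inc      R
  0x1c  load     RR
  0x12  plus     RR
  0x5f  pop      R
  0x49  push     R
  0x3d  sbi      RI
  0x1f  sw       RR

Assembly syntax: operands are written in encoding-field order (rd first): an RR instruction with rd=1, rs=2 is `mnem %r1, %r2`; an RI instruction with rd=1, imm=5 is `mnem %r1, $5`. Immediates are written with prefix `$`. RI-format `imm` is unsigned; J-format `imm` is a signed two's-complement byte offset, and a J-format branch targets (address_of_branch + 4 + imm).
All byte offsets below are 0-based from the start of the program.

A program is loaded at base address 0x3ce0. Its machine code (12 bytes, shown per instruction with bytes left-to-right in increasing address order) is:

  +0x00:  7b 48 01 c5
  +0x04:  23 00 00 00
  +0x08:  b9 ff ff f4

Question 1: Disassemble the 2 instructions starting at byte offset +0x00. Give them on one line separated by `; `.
sbi %r5, $524741; inc %r4

[00] 7b 48 01 c5 → 0x7b4801c5
  top 7b → 0x3d → sbi [RI]
  [24:22] rd=5 = %r5
  [21:0] imm=524741 = $524741
[04] 23 00 00 00 → 0x23000000
  top 7b → 0x11 → inc [R]
  [24:22] rd=4 = %r4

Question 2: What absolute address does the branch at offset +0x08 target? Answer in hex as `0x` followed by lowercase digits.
+0x08: b9 ff ff f4 ⇒ word 0xb9fffff4 (big)
  opcode bits[31:25]=0x5c: b/J
  [24:0] imm=33554420 (s25→-12) = $-12
  target = base 0x3ce0 + off 0x08 + 4 + imm -12 = 0x3ce0

0x3ce0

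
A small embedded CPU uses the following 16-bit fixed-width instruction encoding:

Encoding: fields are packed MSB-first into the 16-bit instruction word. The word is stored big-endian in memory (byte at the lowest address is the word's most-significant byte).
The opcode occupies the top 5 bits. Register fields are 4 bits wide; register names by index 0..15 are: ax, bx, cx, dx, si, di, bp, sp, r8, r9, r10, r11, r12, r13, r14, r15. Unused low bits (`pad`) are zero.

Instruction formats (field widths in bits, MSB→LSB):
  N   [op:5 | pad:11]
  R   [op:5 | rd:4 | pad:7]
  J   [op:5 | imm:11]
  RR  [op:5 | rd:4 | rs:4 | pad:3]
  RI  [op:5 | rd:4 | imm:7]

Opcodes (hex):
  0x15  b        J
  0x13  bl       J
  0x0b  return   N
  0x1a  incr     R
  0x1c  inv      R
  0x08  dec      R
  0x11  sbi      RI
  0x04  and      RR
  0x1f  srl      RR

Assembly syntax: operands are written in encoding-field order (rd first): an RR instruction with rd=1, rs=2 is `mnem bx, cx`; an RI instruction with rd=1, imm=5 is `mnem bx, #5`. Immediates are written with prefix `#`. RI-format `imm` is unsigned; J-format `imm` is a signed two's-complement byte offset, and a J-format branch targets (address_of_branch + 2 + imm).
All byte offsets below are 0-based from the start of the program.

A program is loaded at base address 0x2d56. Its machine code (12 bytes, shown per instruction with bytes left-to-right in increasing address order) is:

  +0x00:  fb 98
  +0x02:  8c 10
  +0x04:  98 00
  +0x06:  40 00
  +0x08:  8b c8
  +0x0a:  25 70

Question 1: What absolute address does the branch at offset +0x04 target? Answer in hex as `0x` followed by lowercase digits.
[04] 98 00 → 0x9800
  op=0x9800>>11=0x13 ⇒ bl (J)
  imm@[10:0]=0x0 ⇒ #0
  target = base 0x2d56 + off 0x04 + 2 + imm 0 = 0x2d5c

0x2d5c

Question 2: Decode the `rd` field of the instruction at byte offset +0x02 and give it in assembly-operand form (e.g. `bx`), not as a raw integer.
[02] 8c 10 → 0x8c10
  opcode bits[15:11]=0x11: sbi/RI
  rd: (w>>7)&0xf=0x8 → r8
  imm: (w>>0)&0x7f=0x10 → #16

r8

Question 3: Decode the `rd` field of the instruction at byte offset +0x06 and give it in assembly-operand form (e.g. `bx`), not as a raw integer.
[06] 40 00 → 0x4000
  opcode bits[15:11]=0x8: dec/R
  rd@[10:7]=0x0 ⇒ ax

ax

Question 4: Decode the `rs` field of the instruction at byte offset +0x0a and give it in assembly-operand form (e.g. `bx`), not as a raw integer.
r14

off 0x0a: read 25 70 as big → 0x2570
  opcode bits[15:11]=0x4: and/RR
  [10:7] rd=10 = r10
  [6:3] rs=14 = r14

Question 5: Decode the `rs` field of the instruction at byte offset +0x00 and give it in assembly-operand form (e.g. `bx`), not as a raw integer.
dx

@+00  big-endian(fb 98) = 0xfb98
  top 5b → 0x1f → srl [RR]
  [10:7] rd=7 = sp
  [6:3] rs=3 = dx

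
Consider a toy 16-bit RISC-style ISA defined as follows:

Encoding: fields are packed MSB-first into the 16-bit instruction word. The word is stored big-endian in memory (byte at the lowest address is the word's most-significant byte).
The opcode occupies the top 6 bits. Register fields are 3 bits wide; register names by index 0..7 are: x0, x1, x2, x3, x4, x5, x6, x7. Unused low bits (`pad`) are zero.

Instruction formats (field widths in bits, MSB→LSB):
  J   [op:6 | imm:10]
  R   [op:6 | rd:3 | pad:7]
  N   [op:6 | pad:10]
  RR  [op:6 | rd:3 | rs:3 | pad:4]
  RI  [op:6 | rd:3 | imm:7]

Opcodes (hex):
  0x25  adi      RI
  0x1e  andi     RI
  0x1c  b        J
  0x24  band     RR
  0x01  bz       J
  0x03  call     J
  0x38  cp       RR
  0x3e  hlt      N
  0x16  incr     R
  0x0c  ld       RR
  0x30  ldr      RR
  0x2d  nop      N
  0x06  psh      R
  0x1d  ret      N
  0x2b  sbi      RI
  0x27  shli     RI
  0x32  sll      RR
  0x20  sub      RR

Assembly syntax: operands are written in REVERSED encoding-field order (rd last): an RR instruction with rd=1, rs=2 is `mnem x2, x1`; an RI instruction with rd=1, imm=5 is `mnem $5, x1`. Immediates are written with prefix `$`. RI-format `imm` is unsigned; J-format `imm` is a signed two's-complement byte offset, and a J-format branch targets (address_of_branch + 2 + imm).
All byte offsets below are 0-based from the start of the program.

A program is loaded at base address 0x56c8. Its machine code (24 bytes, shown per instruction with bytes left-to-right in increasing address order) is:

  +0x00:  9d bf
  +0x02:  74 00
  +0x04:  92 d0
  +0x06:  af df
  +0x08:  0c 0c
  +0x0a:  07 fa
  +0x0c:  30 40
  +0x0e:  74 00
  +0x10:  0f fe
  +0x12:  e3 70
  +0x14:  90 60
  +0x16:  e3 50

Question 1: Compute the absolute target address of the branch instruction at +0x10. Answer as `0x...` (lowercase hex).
[10] 0f fe → 0x0ffe
  top 6b → 0x3 → call [J]
  [9:0] imm=1022 (s10→-2) = $-2
  target = base 0x56c8 + off 0x10 + 2 + imm -2 = 0x56d8

0x56d8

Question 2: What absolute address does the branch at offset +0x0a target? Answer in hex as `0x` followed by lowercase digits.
0x56ce

@+0a  big-endian(07 fa) = 0x07fa
  top 6b → 0x1 → bz [J]
  [9:0] imm=1018 (s10→-6) = $-6
  target = base 0x56c8 + off 0x0a + 2 + imm -6 = 0x56ce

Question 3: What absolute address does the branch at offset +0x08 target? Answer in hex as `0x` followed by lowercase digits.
0x56de

off 0x08: read 0c 0c as big → 0x0c0c
  op=0x0c0c>>10=0x3 ⇒ call (J)
  imm@[9:0]=0xc ⇒ $12
  target = base 0x56c8 + off 0x08 + 2 + imm 12 = 0x56de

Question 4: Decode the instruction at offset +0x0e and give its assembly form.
@+0e  big-endian(74 00) = 0x7400
  top 6b → 0x1d → ret [N]

ret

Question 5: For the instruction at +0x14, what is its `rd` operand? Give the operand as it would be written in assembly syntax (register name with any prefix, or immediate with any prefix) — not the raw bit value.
x0

off 0x14: read 90 60 as big → 0x9060
  op=0x9060>>10=0x24 ⇒ band (RR)
  rd@[9:7]=0x0 ⇒ x0
  rs@[6:4]=0x6 ⇒ x6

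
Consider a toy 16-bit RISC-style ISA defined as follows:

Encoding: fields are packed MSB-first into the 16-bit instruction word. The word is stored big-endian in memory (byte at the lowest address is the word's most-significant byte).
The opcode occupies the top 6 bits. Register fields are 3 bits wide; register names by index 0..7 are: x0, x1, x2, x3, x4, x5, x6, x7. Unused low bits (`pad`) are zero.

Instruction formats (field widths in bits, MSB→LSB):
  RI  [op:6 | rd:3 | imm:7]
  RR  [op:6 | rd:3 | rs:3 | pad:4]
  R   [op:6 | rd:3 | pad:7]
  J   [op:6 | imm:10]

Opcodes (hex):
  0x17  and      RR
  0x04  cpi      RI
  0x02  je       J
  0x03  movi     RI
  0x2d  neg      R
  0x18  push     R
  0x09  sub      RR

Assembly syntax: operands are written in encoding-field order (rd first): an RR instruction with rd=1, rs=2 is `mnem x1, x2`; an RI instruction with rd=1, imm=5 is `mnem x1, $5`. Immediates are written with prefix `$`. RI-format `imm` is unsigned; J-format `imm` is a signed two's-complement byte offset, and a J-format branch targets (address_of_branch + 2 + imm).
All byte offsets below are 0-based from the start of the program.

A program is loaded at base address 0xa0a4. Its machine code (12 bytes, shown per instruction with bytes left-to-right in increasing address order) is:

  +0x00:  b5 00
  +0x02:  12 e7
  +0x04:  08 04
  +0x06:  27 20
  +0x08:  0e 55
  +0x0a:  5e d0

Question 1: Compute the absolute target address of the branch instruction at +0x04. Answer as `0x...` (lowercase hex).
0xa0ae

@+04  big-endian(08 04) = 0x0804
  op=0x0804>>10=0x2 ⇒ je (J)
  imm: (w>>0)&0x3ff=0x4 → $4
  target = base 0xa0a4 + off 0x04 + 2 + imm 4 = 0xa0ae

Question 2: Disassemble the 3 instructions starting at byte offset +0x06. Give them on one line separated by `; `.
off 0x06: read 27 20 as big → 0x2720
  top 6b → 0x9 → sub [RR]
  rd: (w>>7)&0x7=0x6 → x6
  rs: (w>>4)&0x7=0x2 → x2
off 0x08: read 0e 55 as big → 0x0e55
  top 6b → 0x3 → movi [RI]
  rd: (w>>7)&0x7=0x4 → x4
  imm: (w>>0)&0x7f=0x55 → $85
off 0x0a: read 5e d0 as big → 0x5ed0
  top 6b → 0x17 → and [RR]
  rd: (w>>7)&0x7=0x5 → x5
  rs: (w>>4)&0x7=0x5 → x5

sub x6, x2; movi x4, $85; and x5, x5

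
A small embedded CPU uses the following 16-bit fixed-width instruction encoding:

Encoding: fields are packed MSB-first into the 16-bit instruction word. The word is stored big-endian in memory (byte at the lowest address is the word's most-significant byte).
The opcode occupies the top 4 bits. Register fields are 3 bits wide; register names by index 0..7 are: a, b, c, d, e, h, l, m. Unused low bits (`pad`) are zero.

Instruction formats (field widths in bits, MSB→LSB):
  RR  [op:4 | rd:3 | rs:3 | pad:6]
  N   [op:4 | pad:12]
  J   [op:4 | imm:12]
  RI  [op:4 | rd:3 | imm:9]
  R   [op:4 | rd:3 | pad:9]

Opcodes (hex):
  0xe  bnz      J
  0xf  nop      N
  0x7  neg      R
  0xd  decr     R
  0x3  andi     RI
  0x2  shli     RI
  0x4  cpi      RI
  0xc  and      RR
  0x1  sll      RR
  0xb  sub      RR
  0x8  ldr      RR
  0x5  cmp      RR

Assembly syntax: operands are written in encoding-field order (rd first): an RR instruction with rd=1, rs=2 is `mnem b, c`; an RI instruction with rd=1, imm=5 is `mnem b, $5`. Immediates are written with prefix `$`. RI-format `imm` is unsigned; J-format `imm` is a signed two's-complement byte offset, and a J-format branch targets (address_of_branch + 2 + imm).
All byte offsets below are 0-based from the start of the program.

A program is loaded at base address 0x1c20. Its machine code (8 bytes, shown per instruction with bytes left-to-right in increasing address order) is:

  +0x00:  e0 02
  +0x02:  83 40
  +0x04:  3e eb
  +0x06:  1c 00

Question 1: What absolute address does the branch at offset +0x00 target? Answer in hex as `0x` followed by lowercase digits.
0x1c24

off 0x00: read e0 02 as big → 0xe002
  op=0xe002>>12=0xe ⇒ bnz (J)
  imm: (w>>0)&0xfff=0x2 → $2
  target = base 0x1c20 + off 0x00 + 2 + imm 2 = 0x1c24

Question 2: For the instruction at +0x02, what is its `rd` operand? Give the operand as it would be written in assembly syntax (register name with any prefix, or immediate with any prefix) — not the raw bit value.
off 0x02: read 83 40 as big → 0x8340
  top 4b → 0x8 → ldr [RR]
  [11:9] rd=1 = b
  [8:6] rs=5 = h

b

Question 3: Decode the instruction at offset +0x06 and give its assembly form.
[06] 1c 00 → 0x1c00
  op=0x1c00>>12=0x1 ⇒ sll (RR)
  [11:9] rd=6 = l
  [8:6] rs=0 = a

sll l, a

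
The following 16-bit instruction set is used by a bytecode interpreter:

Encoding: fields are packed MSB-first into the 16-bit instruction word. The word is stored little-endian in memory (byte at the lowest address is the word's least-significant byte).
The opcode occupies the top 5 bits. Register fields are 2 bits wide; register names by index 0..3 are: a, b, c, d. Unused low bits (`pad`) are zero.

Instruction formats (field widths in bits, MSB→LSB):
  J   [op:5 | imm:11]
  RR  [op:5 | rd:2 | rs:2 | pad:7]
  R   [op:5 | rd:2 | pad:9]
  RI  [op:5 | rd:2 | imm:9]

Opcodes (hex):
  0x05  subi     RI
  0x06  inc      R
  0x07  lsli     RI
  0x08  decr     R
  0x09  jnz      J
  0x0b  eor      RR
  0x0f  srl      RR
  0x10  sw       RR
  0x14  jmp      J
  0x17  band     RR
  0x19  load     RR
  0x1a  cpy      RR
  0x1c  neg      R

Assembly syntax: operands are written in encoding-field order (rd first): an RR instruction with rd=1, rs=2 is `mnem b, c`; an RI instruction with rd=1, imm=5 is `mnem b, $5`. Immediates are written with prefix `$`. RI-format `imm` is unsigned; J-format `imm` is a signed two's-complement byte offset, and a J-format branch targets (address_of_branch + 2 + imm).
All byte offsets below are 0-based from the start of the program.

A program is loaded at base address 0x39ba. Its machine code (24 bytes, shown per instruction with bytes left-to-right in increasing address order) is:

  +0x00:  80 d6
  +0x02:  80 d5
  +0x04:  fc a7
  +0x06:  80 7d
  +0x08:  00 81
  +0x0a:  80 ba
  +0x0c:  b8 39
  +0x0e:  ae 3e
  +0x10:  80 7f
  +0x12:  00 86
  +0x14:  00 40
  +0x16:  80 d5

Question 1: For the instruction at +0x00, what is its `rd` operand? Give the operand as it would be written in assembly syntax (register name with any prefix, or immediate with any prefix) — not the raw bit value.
d

off 0x00: read 80 d6 as little → 0xd680
  op=0xd680>>11=0x1a ⇒ cpy (RR)
  rd: (w>>9)&0x3=0x3 → d
  rs: (w>>7)&0x3=0x1 → b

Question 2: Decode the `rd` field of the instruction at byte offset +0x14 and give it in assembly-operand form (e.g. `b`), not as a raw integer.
a

off 0x14: read 00 40 as little → 0x4000
  top 5b → 0x8 → decr [R]
  rd: (w>>9)&0x3=0x0 → a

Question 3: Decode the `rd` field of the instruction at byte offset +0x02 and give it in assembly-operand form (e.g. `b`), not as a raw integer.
c

@+02  little-endian(80 d5) = 0xd580
  top 5b → 0x1a → cpy [RR]
  rd@[10:9]=0x2 ⇒ c
  rs@[8:7]=0x3 ⇒ d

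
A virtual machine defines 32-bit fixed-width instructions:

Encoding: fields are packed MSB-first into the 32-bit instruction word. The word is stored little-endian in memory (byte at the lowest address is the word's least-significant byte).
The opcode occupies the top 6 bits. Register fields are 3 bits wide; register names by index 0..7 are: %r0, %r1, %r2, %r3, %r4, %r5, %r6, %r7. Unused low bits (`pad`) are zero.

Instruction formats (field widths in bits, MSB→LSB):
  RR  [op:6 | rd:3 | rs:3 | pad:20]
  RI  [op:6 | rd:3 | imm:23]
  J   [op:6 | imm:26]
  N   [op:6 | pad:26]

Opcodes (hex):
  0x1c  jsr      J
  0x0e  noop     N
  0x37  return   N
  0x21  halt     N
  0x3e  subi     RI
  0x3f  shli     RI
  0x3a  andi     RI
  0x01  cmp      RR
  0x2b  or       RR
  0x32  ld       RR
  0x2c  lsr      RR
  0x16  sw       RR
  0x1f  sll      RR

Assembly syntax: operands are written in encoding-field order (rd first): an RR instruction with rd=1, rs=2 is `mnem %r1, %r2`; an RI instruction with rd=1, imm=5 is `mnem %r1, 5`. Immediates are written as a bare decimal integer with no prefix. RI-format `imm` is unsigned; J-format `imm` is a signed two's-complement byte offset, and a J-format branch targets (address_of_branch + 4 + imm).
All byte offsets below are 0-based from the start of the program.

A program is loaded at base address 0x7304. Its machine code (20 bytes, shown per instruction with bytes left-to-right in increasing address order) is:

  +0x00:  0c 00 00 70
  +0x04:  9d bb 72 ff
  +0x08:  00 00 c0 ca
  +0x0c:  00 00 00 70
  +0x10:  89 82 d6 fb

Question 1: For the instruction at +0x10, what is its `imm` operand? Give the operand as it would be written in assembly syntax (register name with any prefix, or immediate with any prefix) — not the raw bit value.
5669513

[10] 89 82 d6 fb → 0xfbd68289
  top 6b → 0x3e → subi [RI]
  rd@[25:23]=0x7 ⇒ %r7
  imm@[22:0]=0x568289 ⇒ 5669513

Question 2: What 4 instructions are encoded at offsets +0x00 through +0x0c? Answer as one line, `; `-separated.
off 0x00: read 0c 00 00 70 as little → 0x7000000c
  op=0x7000000c>>26=0x1c ⇒ jsr (J)
  imm@[25:0]=0xc ⇒ 12
off 0x04: read 9d bb 72 ff as little → 0xff72bb9d
  op=0xff72bb9d>>26=0x3f ⇒ shli (RI)
  rd@[25:23]=0x6 ⇒ %r6
  imm@[22:0]=0x72bb9d ⇒ 7519133
off 0x08: read 00 00 c0 ca as little → 0xcac00000
  op=0xcac00000>>26=0x32 ⇒ ld (RR)
  rd@[25:23]=0x5 ⇒ %r5
  rs@[22:20]=0x4 ⇒ %r4
off 0x0c: read 00 00 00 70 as little → 0x70000000
  op=0x70000000>>26=0x1c ⇒ jsr (J)
  imm@[25:0]=0x0 ⇒ 0

jsr 12; shli %r6, 7519133; ld %r5, %r4; jsr 0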